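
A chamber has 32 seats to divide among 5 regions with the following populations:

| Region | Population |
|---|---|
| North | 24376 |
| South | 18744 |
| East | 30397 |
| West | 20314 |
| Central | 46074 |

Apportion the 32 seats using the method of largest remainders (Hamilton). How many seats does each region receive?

Total 139905; standard divisor 139905/32 ≈ 4372.031.
Standard quotas: North 5.5754, South 4.2873, East 6.9526, West 4.6464, Central 10.5384.
Lower quotas: North 5, South 4, East 6, West 4, Central 10 (sum 29, leaving 3 seats).
Remainders in descending order: East 0.9526, West 0.6464, North 0.5754, Central 0.5384, South 0.2873.
The surplus seats go to East, West, North.

North 6; South 4; East 7; West 5; Central 10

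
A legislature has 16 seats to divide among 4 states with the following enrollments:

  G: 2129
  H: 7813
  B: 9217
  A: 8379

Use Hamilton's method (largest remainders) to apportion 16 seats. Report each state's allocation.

G 1; H 5; B 5; A 5

Standard divisor: 27538 ÷ 16 ≈ 1721.125.
Standard quotas: G 1.2370, H 4.5395, B 5.3552, A 4.8683.
Lower quotas: G 1, H 4, B 5, A 4 (sum 14, leaving 2 seats).
Remainders in descending order: A 0.8683, H 0.5395, B 0.3552, G 0.2370.
The surplus seats go to A, H.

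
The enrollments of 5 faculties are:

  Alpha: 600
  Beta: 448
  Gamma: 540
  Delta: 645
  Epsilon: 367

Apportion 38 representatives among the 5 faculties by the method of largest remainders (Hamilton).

Total 2600; standard divisor 2600/38 ≈ 68.421.
Standard quotas: Alpha 8.769, Beta 6.548, Gamma 7.892, Delta 9.427, Epsilon 5.364.
Lower quotas: Alpha 8, Beta 6, Gamma 7, Delta 9, Epsilon 5 (sum 35, leaving 3 seats).
Remainders in descending order: Gamma 0.892, Alpha 0.769, Beta 0.548, Delta 0.427, Epsilon 0.364.
Largest remainders: Gamma, Alpha, Beta receive the extra seats.

Alpha: 9; Beta: 7; Gamma: 8; Delta: 9; Epsilon: 5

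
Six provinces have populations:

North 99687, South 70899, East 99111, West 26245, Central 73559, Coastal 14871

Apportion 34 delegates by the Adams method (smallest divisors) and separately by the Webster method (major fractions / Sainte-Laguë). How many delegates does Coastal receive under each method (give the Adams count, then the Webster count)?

2 and 1

Adams: North 9, South 6, East 8, West 3, Central 6, Coastal 2.
Webster: North 9, South 6, East 9, West 2, Central 7, Coastal 1.
Coastal gets 2 under Adams and 1 under Webster.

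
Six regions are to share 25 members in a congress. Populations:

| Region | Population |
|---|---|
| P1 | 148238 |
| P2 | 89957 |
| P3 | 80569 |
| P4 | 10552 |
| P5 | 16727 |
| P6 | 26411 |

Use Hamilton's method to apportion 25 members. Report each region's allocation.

P1 10, P2 6, P3 5, P4 1, P5 1, P6 2

Standard divisor: 372454 ÷ 25 ≈ 14898.16.
Standard quotas: P1 9.9501, P2 6.0381, P3 5.4080, P4 0.7083, P5 1.1228, P6 1.7728.
Lower quotas: P1 9, P2 6, P3 5, P4 0, P5 1, P6 1 (sum 22, leaving 3 seats).
Remainders in descending order: P1 0.9501, P6 0.7728, P4 0.7083, P3 0.4080, P5 0.1228, P2 0.0381.
Largest remainders: P1, P6, P4 receive the extra seats.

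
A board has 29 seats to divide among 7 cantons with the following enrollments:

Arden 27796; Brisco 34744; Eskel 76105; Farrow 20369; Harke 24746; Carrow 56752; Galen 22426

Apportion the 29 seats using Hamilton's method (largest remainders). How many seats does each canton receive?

Arden: 3, Brisco: 4, Eskel: 8, Farrow: 2, Harke: 3, Carrow: 6, Galen: 3

The standard divisor is 262938/29 ≈ 9066.828.
Standard quotas: Arden 3.0657, Brisco 3.8320, Eskel 8.3938, Farrow 2.2465, Harke 2.7293, Carrow 6.2593, Galen 2.4734.
Lower quotas: Arden 3, Brisco 3, Eskel 8, Farrow 2, Harke 2, Carrow 6, Galen 2 (sum 26, leaving 3 seats).
Remainders in descending order: Brisco 0.8320, Harke 0.7293, Galen 0.4734, Eskel 0.3938, Carrow 0.2593, Farrow 0.2465, Arden 0.0657.
The surplus seats go to Brisco, Harke, Galen.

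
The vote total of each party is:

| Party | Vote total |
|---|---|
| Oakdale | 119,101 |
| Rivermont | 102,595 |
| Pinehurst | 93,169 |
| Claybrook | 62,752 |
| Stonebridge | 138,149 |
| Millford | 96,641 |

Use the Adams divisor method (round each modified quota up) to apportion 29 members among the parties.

Standard divisor 612407/29 ≈ 21117.483; standard quotas: Oakdale 5.640, Rivermont 4.858, Pinehurst 4.412, Claybrook 2.972, Stonebridge 6.542, Millford 4.576.
Rounding up gives 6, 5, 5, 3, 7, 5 = 31 seats, so the divisor must be adjusted.
With modified divisor 23600: modified quotas Oakdale 5.047, Rivermont 4.347, Pinehurst 3.948, Claybrook 2.659, Stonebridge 5.854, Millford 4.095.
Rounding up: Oakdale 6, Rivermont 5, Pinehurst 4, Claybrook 3, Stonebridge 6, Millford 5 (total 29).

Oakdale: 6; Rivermont: 5; Pinehurst: 4; Claybrook: 3; Stonebridge: 6; Millford: 5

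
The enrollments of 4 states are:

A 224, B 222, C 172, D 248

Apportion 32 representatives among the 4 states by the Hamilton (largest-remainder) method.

A: 8, B: 8, C: 7, D: 9

Standard divisor: 866 ÷ 32 ≈ 27.062.
Standard quotas: A 8.277, B 8.203, C 6.356, D 9.164.
Lower quotas: A 8, B 8, C 6, D 9 (sum 31, leaving 1 seat).
Remainders in descending order: C 0.356, A 0.277, B 0.203, D 0.164.
Largest remainder: C receives the extra seat.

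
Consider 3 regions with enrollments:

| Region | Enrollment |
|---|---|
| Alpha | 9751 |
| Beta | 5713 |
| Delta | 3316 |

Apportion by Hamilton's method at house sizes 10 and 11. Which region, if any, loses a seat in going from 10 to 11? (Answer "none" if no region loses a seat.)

At 10 seats: Alpha 5, Beta 3, Delta 2.
At 11 seats: Alpha 6, Beta 3, Delta 2.
No region's allocation decreased.

none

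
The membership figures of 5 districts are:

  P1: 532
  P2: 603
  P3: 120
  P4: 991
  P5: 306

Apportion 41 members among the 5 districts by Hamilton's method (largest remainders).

P1: 8, P2: 10, P3: 2, P4: 16, P5: 5

Total 2552; standard divisor 2552/41 ≈ 62.244.
Standard quotas: P1 8.547, P2 9.688, P3 1.928, P4 15.921, P5 4.916.
Lower quotas: P1 8, P2 9, P3 1, P4 15, P5 4 (sum 37, leaving 4 seats).
Remainders in descending order: P3 0.928, P4 0.921, P5 0.916, P2 0.688, P1 0.547.
The surplus seats go to P3, P4, P5, P2.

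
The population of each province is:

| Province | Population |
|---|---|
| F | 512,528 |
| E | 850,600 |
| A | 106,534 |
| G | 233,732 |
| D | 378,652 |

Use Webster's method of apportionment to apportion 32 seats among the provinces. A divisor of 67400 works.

F 8; E 13; A 2; G 3; D 6

With modified divisor 67400: modified quotas F 7.604, E 12.620, A 1.581, G 3.468, D 5.618.
Rounding to the nearest integer: F 8, E 13, A 2, G 3, D 6 (total 32).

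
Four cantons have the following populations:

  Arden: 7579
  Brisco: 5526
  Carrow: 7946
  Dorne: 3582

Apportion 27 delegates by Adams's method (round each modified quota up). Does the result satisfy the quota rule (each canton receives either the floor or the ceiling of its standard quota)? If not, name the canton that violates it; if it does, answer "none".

none

Standard quotas: Arden 8.307, Brisco 6.057, Carrow 8.710, Dorne 3.926.
Adams allocation: Arden 8, Brisco 6, Carrow 9, Dorne 4.
Every allocation lies between the lower and upper quota.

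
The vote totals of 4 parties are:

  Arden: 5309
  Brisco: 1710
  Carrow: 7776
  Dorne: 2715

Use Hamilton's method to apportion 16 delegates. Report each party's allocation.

Standard divisor: 17510 ÷ 16 ≈ 1094.375.
Standard quotas: Arden 4.8512, Brisco 1.5625, Carrow 7.1054, Dorne 2.4809.
Lower quotas: Arden 4, Brisco 1, Carrow 7, Dorne 2 (sum 14, leaving 2 seats).
Remainders in descending order: Arden 0.8512, Brisco 0.5625, Dorne 0.4809, Carrow 0.1054.
Largest remainders: Arden, Brisco receive the extra seats.

Arden: 5; Brisco: 2; Carrow: 7; Dorne: 2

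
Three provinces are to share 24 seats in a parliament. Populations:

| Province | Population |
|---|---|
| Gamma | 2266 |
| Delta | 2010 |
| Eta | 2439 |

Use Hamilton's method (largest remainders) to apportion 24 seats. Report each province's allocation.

Gamma 8, Delta 7, Eta 9

The standard divisor is 6715/24 ≈ 279.792.
Standard quotas: Gamma 8.099, Delta 7.184, Eta 8.717.
Lower quotas: Gamma 8, Delta 7, Eta 8 (sum 23, leaving 1 seat).
Remainders in descending order: Eta 0.717, Delta 0.184, Gamma 0.099.
Largest remainder: Eta receives the extra seat.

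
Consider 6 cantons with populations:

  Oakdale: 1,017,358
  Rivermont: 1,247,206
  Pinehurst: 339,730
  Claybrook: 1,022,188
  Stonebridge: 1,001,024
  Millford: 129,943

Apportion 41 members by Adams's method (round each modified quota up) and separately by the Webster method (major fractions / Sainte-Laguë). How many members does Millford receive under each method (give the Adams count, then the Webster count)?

Adams: Oakdale 9, Rivermont 10, Pinehurst 3, Claybrook 9, Stonebridge 8, Millford 2.
Webster: Oakdale 9, Rivermont 11, Pinehurst 3, Claybrook 9, Stonebridge 8, Millford 1.
Millford gets 2 under Adams and 1 under Webster.

2 and 1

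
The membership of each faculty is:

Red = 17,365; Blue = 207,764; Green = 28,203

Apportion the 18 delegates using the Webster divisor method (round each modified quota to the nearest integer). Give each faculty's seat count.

Standard divisor 253332/18 ≈ 14074; standard quotas: Red 1.234, Blue 14.762, Green 2.004.
Rounding to the nearest integer gives Red 1, Blue 15, Green 2 — total 18, matching the house size, so no adjustment is needed.

Red: 1; Blue: 15; Green: 2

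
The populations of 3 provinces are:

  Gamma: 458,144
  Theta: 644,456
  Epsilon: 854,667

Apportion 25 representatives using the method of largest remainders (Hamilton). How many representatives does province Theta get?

The standard divisor is 1957267/25 ≈ 78290.68.
Standard quotas: Gamma 5.8518, Theta 8.2316, Epsilon 10.9166.
Lower quotas: Gamma 5, Theta 8, Epsilon 10 (sum 23, leaving 2 seats).
Remainders in descending order: Epsilon 0.9166, Gamma 0.8518, Theta 0.2316.
Largest remainders: Epsilon, Gamma receive the extra seats.
Theta receives 8.

8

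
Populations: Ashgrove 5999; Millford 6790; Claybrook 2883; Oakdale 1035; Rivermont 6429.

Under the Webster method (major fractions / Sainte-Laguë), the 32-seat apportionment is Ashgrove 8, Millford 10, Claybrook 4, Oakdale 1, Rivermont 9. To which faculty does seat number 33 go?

Ashgrove

Priority for the next seat is population ÷ (current seats + 0.5).
Priorities: Ashgrove 705.765, Millford 646.667, Claybrook 640.667, Oakdale 690.000, Rivermont 676.737.
Highest priority: Ashgrove.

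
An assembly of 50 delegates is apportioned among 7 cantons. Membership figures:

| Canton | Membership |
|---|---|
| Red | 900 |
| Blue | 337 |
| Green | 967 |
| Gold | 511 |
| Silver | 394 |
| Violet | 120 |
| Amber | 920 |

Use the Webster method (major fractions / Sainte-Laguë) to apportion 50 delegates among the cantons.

Standard divisor 4149/50 ≈ 82.98; standard quotas: Red 10.846, Blue 4.061, Green 11.653, Gold 6.158, Silver 4.748, Violet 1.446, Amber 11.087.
Rounding to the nearest integer gives Red 11, Blue 4, Green 12, Gold 6, Silver 5, Violet 1, Amber 11 — total 50, matching the house size, so no adjustment is needed.

Red=11, Blue=4, Green=12, Gold=6, Silver=5, Violet=1, Amber=11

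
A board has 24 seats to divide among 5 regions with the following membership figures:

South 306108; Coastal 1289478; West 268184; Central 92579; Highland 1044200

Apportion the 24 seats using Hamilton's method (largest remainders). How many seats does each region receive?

South=3; Coastal=10; West=2; Central=1; Highland=8

Total 3000549; standard divisor 3000549/24 ≈ 125022.875.
Standard quotas: South 2.4484, Coastal 10.3139, West 2.1451, Central 0.7405, Highland 8.3521.
Lower quotas: South 2, Coastal 10, West 2, Central 0, Highland 8 (sum 22, leaving 2 seats).
Remainders in descending order: Central 0.7405, South 0.4484, Highland 0.3521, Coastal 0.3139, West 0.1451.
Largest remainders: Central, South receive the extra seats.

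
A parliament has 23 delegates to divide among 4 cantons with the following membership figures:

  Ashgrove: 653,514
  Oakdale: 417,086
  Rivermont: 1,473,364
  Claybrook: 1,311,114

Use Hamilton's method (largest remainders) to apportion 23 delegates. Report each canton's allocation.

Ashgrove: 4, Oakdale: 2, Rivermont: 9, Claybrook: 8

The standard divisor is 3855078/23 ≈ 167612.087.
Standard quotas: Ashgrove 3.8990, Oakdale 2.4884, Rivermont 8.7903, Claybrook 7.8223.
Lower quotas: Ashgrove 3, Oakdale 2, Rivermont 8, Claybrook 7 (sum 20, leaving 3 seats).
Remainders in descending order: Ashgrove 0.8990, Claybrook 0.8223, Rivermont 0.7903, Oakdale 0.4884.
Largest remainders: Ashgrove, Claybrook, Rivermont receive the extra seats.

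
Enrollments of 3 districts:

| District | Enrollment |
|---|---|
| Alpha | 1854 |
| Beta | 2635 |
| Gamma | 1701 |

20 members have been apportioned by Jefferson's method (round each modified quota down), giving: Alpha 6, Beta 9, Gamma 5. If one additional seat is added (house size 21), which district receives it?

Gamma

Priority for the next seat is population ÷ (current seats + 1).
Priorities: Alpha 264.857, Beta 263.500, Gamma 283.500.
Highest priority: Gamma.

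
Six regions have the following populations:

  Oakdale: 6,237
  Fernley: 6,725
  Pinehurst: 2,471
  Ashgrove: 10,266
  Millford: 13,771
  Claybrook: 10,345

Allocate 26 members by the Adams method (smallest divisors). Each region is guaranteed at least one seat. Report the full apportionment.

Standard divisor 49815/26 ≈ 1915.962; standard quotas: Oakdale 3.255, Fernley 3.510, Pinehurst 1.290, Ashgrove 5.358, Millford 7.188, Claybrook 5.399.
Rounding up gives 4, 4, 2, 6, 8, 6 = 30 seats, so the divisor must be adjusted.
With modified divisor 2200: modified quotas Oakdale 2.835, Fernley 3.057, Pinehurst 1.123, Ashgrove 4.666, Millford 6.260, Claybrook 4.702.
Rounding up: Oakdale 3, Fernley 4, Pinehurst 2, Ashgrove 5, Millford 7, Claybrook 5 (total 26).

Oakdale=3; Fernley=4; Pinehurst=2; Ashgrove=5; Millford=7; Claybrook=5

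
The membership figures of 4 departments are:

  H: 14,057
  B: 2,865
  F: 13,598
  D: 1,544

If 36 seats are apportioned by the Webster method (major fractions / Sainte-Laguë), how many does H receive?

Standard divisor 32064/36 ≈ 890.667; standard quotas: H 15.783, B 3.217, F 15.267, D 1.734.
Rounding to the nearest integer gives H 16, B 3, F 15, D 2 — total 36, matching the house size, so no adjustment is needed.
H receives 16.

16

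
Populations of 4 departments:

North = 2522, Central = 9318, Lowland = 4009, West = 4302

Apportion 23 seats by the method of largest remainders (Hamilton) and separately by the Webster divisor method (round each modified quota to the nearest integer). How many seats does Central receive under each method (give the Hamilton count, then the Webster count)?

Hamilton: North 3, Central 11, Lowland 4, West 5.
Webster: North 3, Central 10, Lowland 5, West 5.
Central gets 11 under Hamilton and 10 under Webster.

11 and 10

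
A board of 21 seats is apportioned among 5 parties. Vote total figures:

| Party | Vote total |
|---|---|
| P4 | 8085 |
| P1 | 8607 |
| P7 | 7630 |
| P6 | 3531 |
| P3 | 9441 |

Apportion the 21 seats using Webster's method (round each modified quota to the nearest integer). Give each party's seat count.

Standard divisor 37294/21 ≈ 1775.905; standard quotas: P4 4.553, P1 4.847, P7 4.296, P6 1.988, P3 5.316.
Rounding to the nearest integer gives P4 5, P1 5, P7 4, P6 2, P3 5 — total 21, matching the house size, so no adjustment is needed.

P4=5; P1=5; P7=4; P6=2; P3=5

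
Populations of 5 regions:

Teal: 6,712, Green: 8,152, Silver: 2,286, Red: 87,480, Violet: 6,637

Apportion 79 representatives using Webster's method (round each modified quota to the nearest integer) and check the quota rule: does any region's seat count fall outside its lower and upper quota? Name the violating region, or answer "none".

Red

Standard quotas: Teal 4.766, Green 5.788, Silver 1.623, Red 62.111, Violet 4.712.
Webster allocation: Teal 5, Green 6, Silver 2, Red 61, Violet 5.
Red has quota 62.111 (lower 62, upper 63) but receives 61 — outside the quota interval.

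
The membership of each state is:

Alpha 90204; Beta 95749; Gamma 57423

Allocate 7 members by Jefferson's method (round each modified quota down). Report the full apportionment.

Alpha 3, Beta 3, Gamma 1

Standard divisor 243376/7 ≈ 34768; standard quotas: Alpha 2.594, Beta 2.754, Gamma 1.652.
Rounding down gives 2, 2, 1 = 5 seats, so the divisor must be adjusted.
With modified divisor 29400: modified quotas Alpha 3.068, Beta 3.257, Gamma 1.953.
Rounding down: Alpha 3, Beta 3, Gamma 1 (total 7).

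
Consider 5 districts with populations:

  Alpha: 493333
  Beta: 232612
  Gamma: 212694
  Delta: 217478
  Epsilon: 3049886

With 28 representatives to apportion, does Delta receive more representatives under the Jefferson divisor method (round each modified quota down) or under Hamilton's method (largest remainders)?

Hamilton

Jefferson: Alpha 3, Beta 1, Gamma 1, Delta 1, Epsilon 22.
Hamilton: Alpha 3, Beta 2, Gamma 1, Delta 2, Epsilon 20.
Delta gets 1 under Jefferson and 2 under Hamilton.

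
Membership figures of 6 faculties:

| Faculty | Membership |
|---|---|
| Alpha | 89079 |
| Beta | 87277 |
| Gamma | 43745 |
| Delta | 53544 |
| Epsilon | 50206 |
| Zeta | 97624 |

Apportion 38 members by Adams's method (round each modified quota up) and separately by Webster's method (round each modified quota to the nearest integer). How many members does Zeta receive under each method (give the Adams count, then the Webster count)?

Adams: Alpha 8, Beta 8, Gamma 4, Delta 5, Epsilon 5, Zeta 8.
Webster: Alpha 8, Beta 8, Gamma 4, Delta 5, Epsilon 4, Zeta 9.
Zeta gets 8 under Adams and 9 under Webster.

8 and 9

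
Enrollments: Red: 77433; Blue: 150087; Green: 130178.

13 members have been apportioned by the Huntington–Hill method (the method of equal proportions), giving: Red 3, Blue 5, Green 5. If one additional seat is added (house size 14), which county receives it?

Blue

Priority for the next seat is population ÷ (√(s·(s+1))).
Priorities: Red 22352.982, Blue 27402.012, Green 23767.142.
Highest priority: Blue.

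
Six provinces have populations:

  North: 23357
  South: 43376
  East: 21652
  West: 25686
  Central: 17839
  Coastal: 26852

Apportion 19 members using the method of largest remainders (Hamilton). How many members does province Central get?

2

Total 158762; standard divisor 158762/19 ≈ 8355.895.
Standard quotas: North 2.7953, South 5.1911, East 2.5912, West 3.0740, Central 2.1349, Coastal 3.2135.
Lower quotas: North 2, South 5, East 2, West 3, Central 2, Coastal 3 (sum 17, leaving 2 seats).
Remainders in descending order: North 0.7953, East 0.5912, Coastal 0.2135, South 0.1911, Central 0.1349, West 0.0740.
The surplus seats go to North, East.
Central receives 2.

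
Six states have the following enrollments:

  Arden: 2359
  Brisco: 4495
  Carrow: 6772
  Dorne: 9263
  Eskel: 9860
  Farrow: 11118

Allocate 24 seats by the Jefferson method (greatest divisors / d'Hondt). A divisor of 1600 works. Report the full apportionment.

With modified divisor 1600: modified quotas Arden 1.474, Brisco 2.809, Carrow 4.232, Dorne 5.789, Eskel 6.162, Farrow 6.949.
Rounding down: Arden 1, Brisco 2, Carrow 4, Dorne 5, Eskel 6, Farrow 6 (total 24).

Arden=1; Brisco=2; Carrow=4; Dorne=5; Eskel=6; Farrow=6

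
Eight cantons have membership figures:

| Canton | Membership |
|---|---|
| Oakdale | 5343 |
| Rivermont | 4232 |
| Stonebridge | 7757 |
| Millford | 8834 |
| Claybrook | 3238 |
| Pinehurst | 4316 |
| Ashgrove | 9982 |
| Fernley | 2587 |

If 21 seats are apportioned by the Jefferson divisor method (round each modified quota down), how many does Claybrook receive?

1

Standard divisor 46289/21 ≈ 2204.238; standard quotas: Oakdale 2.424, Rivermont 1.920, Stonebridge 3.519, Millford 4.008, Claybrook 1.469, Pinehurst 1.958, Ashgrove 4.529, Fernley 1.174.
Rounding down gives 2, 1, 3, 4, 1, 1, 4, 1 = 17 seats, so the divisor must be adjusted.
With modified divisor 1900: modified quotas Oakdale 2.812, Rivermont 2.227, Stonebridge 4.083, Millford 4.649, Claybrook 1.704, Pinehurst 2.272, Ashgrove 5.254, Fernley 1.362.
Rounding down: Oakdale 2, Rivermont 2, Stonebridge 4, Millford 4, Claybrook 1, Pinehurst 2, Ashgrove 5, Fernley 1 (total 21).
Claybrook receives 1.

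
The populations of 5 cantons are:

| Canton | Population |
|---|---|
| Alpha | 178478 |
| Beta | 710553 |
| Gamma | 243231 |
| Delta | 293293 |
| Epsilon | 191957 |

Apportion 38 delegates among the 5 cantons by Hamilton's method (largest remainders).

Total 1617512; standard divisor 1617512/38 ≈ 42566.105.
Standard quotas: Alpha 4.1930, Beta 16.6929, Gamma 5.7142, Delta 6.8903, Epsilon 4.5096.
Lower quotas: Alpha 4, Beta 16, Gamma 5, Delta 6, Epsilon 4 (sum 35, leaving 3 seats).
Remainders in descending order: Delta 0.8903, Gamma 0.7142, Beta 0.6929, Epsilon 0.5096, Alpha 0.1930.
The surplus seats go to Delta, Gamma, Beta.

Alpha 4; Beta 17; Gamma 6; Delta 7; Epsilon 4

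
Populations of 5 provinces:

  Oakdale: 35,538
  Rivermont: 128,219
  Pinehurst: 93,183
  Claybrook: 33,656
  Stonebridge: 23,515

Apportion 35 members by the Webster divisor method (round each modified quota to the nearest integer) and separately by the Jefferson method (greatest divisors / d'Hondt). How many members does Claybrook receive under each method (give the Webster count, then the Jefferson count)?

4 and 3

Webster: Oakdale 4, Rivermont 14, Pinehurst 10, Claybrook 4, Stonebridge 3.
Jefferson: Oakdale 4, Rivermont 15, Pinehurst 11, Claybrook 3, Stonebridge 2.
Claybrook gets 4 under Webster and 3 under Jefferson.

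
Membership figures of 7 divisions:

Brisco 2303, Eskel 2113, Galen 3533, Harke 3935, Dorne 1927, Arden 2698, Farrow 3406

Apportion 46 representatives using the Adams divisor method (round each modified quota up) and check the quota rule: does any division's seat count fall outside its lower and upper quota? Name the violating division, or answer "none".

none

Standard quotas: Brisco 5.320, Eskel 4.881, Galen 8.161, Harke 9.089, Dorne 4.451, Arden 6.232, Farrow 7.867.
Adams allocation: Brisco 5, Eskel 5, Galen 8, Harke 9, Dorne 5, Arden 6, Farrow 8.
Every allocation lies between the lower and upper quota.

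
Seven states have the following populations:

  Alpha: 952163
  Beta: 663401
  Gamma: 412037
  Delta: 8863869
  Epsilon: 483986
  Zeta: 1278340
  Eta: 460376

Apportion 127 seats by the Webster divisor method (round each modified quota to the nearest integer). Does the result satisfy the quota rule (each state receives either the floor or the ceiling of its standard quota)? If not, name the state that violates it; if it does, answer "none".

Delta

Standard quotas: Alpha 9.221, Beta 6.424, Gamma 3.990, Delta 85.839, Epsilon 4.687, Zeta 12.380, Eta 4.458.
Webster allocation: Alpha 9, Beta 6, Gamma 4, Delta 87, Epsilon 5, Zeta 12, Eta 4.
Delta has quota 85.839 (lower 85, upper 86) but receives 87 — outside the quota interval.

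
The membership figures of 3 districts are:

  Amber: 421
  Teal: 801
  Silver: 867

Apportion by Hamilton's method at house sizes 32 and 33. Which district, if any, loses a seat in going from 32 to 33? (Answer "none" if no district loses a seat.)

Amber

At 32 seats: Amber 7, Teal 12, Silver 13.
At 33 seats: Amber 6, Teal 13, Silver 14.
Amber drops from 7 to 6.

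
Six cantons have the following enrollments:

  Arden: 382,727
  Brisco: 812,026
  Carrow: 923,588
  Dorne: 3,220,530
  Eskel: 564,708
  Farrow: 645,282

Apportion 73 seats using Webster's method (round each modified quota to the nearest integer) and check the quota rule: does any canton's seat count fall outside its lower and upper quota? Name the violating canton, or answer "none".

Dorne

Standard quotas: Arden 4.266, Brisco 9.052, Carrow 10.295, Dorne 35.899, Eskel 6.295, Farrow 7.193.
Webster allocation: Arden 4, Brisco 9, Carrow 10, Dorne 37, Eskel 6, Farrow 7.
Dorne has quota 35.899 (lower 35, upper 36) but receives 37 — outside the quota interval.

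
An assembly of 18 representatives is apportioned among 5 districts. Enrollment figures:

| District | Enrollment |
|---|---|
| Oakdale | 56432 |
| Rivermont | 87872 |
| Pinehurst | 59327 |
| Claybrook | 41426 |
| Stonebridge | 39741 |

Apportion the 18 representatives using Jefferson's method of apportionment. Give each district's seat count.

Oakdale=4; Rivermont=6; Pinehurst=4; Claybrook=2; Stonebridge=2

Standard divisor 284798/18 ≈ 15822.111; standard quotas: Oakdale 3.567, Rivermont 5.554, Pinehurst 3.750, Claybrook 2.618, Stonebridge 2.512.
Rounding down gives 3, 5, 3, 2, 2 = 15 seats, so the divisor must be adjusted.
With modified divisor 14000: modified quotas Oakdale 4.031, Rivermont 6.277, Pinehurst 4.238, Claybrook 2.959, Stonebridge 2.839.
Rounding down: Oakdale 4, Rivermont 6, Pinehurst 4, Claybrook 2, Stonebridge 2 (total 18).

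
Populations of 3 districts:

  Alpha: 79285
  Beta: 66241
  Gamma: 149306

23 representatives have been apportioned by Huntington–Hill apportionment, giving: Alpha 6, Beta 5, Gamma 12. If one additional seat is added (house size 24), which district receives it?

Alpha

Priority for the next seat is population ÷ (√(s·(s+1))).
Priorities: Alpha 12233.941, Beta 12093.897, Gamma 11954.047.
Highest priority: Alpha.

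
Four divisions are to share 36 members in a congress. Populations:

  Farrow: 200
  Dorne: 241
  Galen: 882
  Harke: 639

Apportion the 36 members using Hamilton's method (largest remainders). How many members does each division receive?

Farrow 4, Dorne 4, Galen 16, Harke 12

Total 1962; standard divisor 1962/36 ≈ 54.5.
Standard quotas: Farrow 3.670, Dorne 4.422, Galen 16.183, Harke 11.725.
Lower quotas: Farrow 3, Dorne 4, Galen 16, Harke 11 (sum 34, leaving 2 seats).
Remainders in descending order: Harke 0.725, Farrow 0.670, Dorne 0.422, Galen 0.183.
Largest remainders: Harke, Farrow receive the extra seats.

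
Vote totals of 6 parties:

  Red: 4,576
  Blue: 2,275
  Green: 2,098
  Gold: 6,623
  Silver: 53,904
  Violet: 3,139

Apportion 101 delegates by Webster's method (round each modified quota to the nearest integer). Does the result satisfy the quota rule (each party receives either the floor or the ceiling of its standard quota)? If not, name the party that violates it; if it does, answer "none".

Silver

Standard quotas: Red 6.365, Blue 3.164, Green 2.918, Gold 9.212, Silver 74.975, Violet 4.366.
Webster allocation: Red 6, Blue 3, Green 3, Gold 9, Silver 76, Violet 4.
Silver has quota 74.975 (lower 74, upper 75) but receives 76 — outside the quota interval.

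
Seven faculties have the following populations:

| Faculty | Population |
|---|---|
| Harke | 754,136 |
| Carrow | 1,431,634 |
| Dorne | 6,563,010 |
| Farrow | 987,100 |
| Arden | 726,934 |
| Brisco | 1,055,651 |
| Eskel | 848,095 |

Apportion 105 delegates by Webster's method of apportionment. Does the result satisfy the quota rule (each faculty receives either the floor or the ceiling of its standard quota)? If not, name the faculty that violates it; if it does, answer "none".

Standard quotas: Harke 6.403, Carrow 12.155, Dorne 55.724, Farrow 8.381, Arden 6.172, Brisco 8.963, Eskel 7.201.
Webster allocation: Harke 6, Carrow 12, Dorne 57, Farrow 8, Arden 6, Brisco 9, Eskel 7.
Dorne has quota 55.724 (lower 55, upper 56) but receives 57 — outside the quota interval.

Dorne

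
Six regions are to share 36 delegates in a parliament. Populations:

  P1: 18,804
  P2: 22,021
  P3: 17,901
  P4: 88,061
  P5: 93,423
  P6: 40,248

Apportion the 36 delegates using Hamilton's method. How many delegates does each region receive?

P1: 3, P2: 3, P3: 2, P4: 11, P5: 12, P6: 5

Total 280458; standard divisor 280458/36 ≈ 7790.5.
Standard quotas: P1 2.4137, P2 2.8266, P3 2.2978, P4 11.3036, P5 11.9919, P6 5.1663.
Lower quotas: P1 2, P2 2, P3 2, P4 11, P5 11, P6 5 (sum 33, leaving 3 seats).
Remainders in descending order: P5 0.9919, P2 0.8266, P1 0.4137, P4 0.3036, P3 0.2978, P6 0.1663.
Largest remainders: P5, P2, P1 receive the extra seats.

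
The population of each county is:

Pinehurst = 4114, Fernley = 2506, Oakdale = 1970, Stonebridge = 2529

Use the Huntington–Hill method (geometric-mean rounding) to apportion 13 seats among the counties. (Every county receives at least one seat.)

Pinehurst: 5; Fernley: 3; Oakdale: 2; Stonebridge: 3

With divisor 862: modified quotas Pinehurst 4.773, Fernley 2.907, Oakdale 2.285, Stonebridge 2.934.
Geometric-mean thresholds: Pinehurst √(4·5)=4.472, Fernley √(2·3)=2.449, Oakdale √(2·3)=2.449, Stonebridge √(2·3)=2.449.
Each quota rounded against its threshold gives Pinehurst 5, Fernley 3, Oakdale 2, Stonebridge 3 (total 13).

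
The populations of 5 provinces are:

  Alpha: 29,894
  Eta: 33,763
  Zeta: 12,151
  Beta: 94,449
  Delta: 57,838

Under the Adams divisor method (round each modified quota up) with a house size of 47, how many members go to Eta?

7

Standard divisor 228095/47 ≈ 4853.085; standard quotas: Alpha 6.160, Eta 6.957, Zeta 2.504, Beta 19.462, Delta 11.918.
Rounding up gives 7, 7, 3, 20, 12 = 49 seats, so the divisor must be adjusted.
With modified divisor 5100: modified quotas Alpha 5.862, Eta 6.620, Zeta 2.383, Beta 18.519, Delta 11.341.
Rounding up: Alpha 6, Eta 7, Zeta 3, Beta 19, Delta 12 (total 47).
Eta receives 7.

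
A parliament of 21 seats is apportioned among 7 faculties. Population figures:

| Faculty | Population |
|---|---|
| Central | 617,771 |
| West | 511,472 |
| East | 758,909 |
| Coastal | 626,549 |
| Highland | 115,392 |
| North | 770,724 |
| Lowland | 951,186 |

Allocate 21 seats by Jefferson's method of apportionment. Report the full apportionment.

Central=3, West=2, East=4, Coastal=3, Highland=0, North=4, Lowland=5

Standard divisor 4352003/21 ≈ 207238.238; standard quotas: Central 2.981, West 2.468, East 3.662, Coastal 3.023, Highland 0.557, North 3.719, Lowland 4.590.
Rounding down gives 2, 2, 3, 3, 0, 3, 4 = 17 seats, so the divisor must be adjusted.
With modified divisor 180100: modified quotas Central 3.430, West 2.840, East 4.214, Coastal 3.479, Highland 0.641, North 4.279, Lowland 5.281.
Rounding down: Central 3, West 2, East 4, Coastal 3, Highland 0, North 4, Lowland 5 (total 21).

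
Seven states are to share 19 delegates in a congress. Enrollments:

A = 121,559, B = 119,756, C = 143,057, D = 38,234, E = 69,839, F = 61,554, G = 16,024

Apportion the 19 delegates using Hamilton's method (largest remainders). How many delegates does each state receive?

A: 4; B: 4; C: 5; D: 1; E: 2; F: 2; G: 1

Standard divisor: 570023 ÷ 19 ≈ 30001.211.
Standard quotas: A 4.0518, B 3.9917, C 4.7684, D 1.2744, E 2.3279, F 2.0517, G 0.5341.
Lower quotas: A 4, B 3, C 4, D 1, E 2, F 2, G 0 (sum 16, leaving 3 seats).
Remainders in descending order: B 0.9917, C 0.7684, G 0.5341, E 0.3279, D 0.2744, A 0.0518, F 0.0517.
Largest remainders: B, C, G receive the extra seats.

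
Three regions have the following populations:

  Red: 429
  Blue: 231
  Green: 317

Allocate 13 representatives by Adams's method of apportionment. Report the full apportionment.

Red=6, Blue=3, Green=4

Standard divisor 977/13 ≈ 75.154; standard quotas: Red 5.708, Blue 3.074, Green 4.218.
Rounding up gives 6, 4, 5 = 15 seats, so the divisor must be adjusted.
With modified divisor 80: modified quotas Red 5.362, Blue 2.888, Green 3.962.
Rounding up: Red 6, Blue 3, Green 4 (total 13).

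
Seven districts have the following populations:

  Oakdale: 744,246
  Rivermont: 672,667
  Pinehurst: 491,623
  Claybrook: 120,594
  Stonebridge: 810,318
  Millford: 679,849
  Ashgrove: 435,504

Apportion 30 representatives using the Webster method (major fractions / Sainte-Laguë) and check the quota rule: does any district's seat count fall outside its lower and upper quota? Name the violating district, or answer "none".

Standard quotas: Oakdale 5.646, Rivermont 5.103, Pinehurst 3.729, Claybrook 0.915, Stonebridge 6.147, Millford 5.157, Ashgrove 3.304.
Webster allocation: Oakdale 6, Rivermont 5, Pinehurst 4, Claybrook 1, Stonebridge 6, Millford 5, Ashgrove 3.
Every allocation lies between the lower and upper quota.

none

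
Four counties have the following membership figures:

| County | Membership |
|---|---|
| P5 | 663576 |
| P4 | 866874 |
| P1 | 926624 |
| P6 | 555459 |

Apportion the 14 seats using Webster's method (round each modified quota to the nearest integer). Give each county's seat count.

Standard divisor 3012533/14 ≈ 215180.929; standard quotas: P5 3.084, P4 4.029, P1 4.306, P6 2.581.
Rounding to the nearest integer gives P5 3, P4 4, P1 4, P6 3 — total 14, matching the house size, so no adjustment is needed.

P5 3, P4 4, P1 4, P6 3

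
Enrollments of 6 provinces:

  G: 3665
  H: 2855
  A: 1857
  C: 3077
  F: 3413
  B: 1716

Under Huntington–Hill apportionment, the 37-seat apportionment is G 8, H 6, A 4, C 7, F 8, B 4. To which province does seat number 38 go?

Priority for the next seat is population ÷ (√(s·(s+1))).
Priorities: G 431.924, H 440.536, A 415.238, C 411.181, F 402.226, B 383.709.
Highest priority: H.

H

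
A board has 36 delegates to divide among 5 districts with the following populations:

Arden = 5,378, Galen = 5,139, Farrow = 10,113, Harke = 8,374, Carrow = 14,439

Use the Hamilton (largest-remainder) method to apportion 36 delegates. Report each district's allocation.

Arden=5; Galen=4; Farrow=8; Harke=7; Carrow=12

Total 43443; standard divisor 43443/36 ≈ 1206.75.
Standard quotas: Arden 4.4566, Galen 4.2585, Farrow 8.3804, Harke 6.9393, Carrow 11.9652.
Lower quotas: Arden 4, Galen 4, Farrow 8, Harke 6, Carrow 11 (sum 33, leaving 3 seats).
Remainders in descending order: Carrow 0.9652, Harke 0.9393, Arden 0.4566, Farrow 0.3804, Galen 0.2585.
Largest remainders: Carrow, Harke, Arden receive the extra seats.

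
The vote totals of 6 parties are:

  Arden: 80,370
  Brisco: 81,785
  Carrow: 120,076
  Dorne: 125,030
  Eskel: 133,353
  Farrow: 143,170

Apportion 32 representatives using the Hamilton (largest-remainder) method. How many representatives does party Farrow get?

The standard divisor is 683784/32 ≈ 21368.25.
Standard quotas: Arden 3.7612, Brisco 3.8274, Carrow 5.6194, Dorne 5.8512, Eskel 6.2407, Farrow 6.7001.
Lower quotas: Arden 3, Brisco 3, Carrow 5, Dorne 5, Eskel 6, Farrow 6 (sum 28, leaving 4 seats).
Remainders in descending order: Dorne 0.8512, Brisco 0.8274, Arden 0.7612, Farrow 0.7001, Carrow 0.6194, Eskel 0.2407.
The surplus seats go to Dorne, Brisco, Arden, Farrow.
Farrow receives 7.

7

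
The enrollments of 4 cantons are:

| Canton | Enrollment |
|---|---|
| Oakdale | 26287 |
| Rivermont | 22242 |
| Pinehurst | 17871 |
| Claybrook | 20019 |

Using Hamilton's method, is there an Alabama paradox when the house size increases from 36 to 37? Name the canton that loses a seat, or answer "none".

At 36 seats: Oakdale 11, Rivermont 9, Pinehurst 8, Claybrook 8.
At 37 seats: Oakdale 11, Rivermont 9, Pinehurst 8, Claybrook 9.
No canton's allocation decreased.

none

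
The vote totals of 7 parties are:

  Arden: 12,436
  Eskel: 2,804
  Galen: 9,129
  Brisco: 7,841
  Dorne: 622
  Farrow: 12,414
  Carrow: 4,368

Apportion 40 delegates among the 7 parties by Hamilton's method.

The standard divisor is 49614/40 ≈ 1240.35.
Standard quotas: Arden 10.0262, Eskel 2.2607, Galen 7.3600, Brisco 6.3216, Dorne 0.5015, Farrow 10.0085, Carrow 3.5216.
Lower quotas: Arden 10, Eskel 2, Galen 7, Brisco 6, Dorne 0, Farrow 10, Carrow 3 (sum 38, leaving 2 seats).
Remainders in descending order: Carrow 0.5216, Dorne 0.5015, Galen 0.3600, Brisco 0.3216, Eskel 0.2607, Arden 0.0262, Farrow 0.0085.
The surplus seats go to Carrow, Dorne.

Arden 10, Eskel 2, Galen 7, Brisco 6, Dorne 1, Farrow 10, Carrow 4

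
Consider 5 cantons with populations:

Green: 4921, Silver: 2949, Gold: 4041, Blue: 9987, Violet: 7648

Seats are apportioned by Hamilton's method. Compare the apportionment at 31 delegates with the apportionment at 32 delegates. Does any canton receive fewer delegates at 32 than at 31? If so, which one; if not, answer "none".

none

At 31 seats: Green 5, Silver 3, Gold 4, Blue 11, Violet 8.
At 32 seats: Green 5, Silver 3, Gold 5, Blue 11, Violet 8.
No canton's allocation decreased.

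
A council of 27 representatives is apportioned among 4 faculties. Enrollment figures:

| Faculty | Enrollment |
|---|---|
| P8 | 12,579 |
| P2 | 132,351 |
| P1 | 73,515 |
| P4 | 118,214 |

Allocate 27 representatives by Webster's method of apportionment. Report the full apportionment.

Standard divisor 336659/27 ≈ 12468.852; standard quotas: P8 1.009, P2 10.615, P1 5.896, P4 9.481.
Rounding to the nearest integer gives P8 1, P2 11, P1 6, P4 9 — total 27, matching the house size, so no adjustment is needed.

P8=1; P2=11; P1=6; P4=9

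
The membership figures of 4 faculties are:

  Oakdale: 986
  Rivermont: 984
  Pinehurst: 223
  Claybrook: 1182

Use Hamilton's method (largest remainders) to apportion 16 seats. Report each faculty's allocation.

Oakdale=5, Rivermont=5, Pinehurst=1, Claybrook=5

Standard divisor: 3375 ÷ 16 ≈ 210.938.
Standard quotas: Oakdale 4.674, Rivermont 4.665, Pinehurst 1.057, Claybrook 5.604.
Lower quotas: Oakdale 4, Rivermont 4, Pinehurst 1, Claybrook 5 (sum 14, leaving 2 seats).
Remainders in descending order: Oakdale 0.674, Rivermont 0.665, Claybrook 0.604, Pinehurst 0.057.
Largest remainders: Oakdale, Rivermont receive the extra seats.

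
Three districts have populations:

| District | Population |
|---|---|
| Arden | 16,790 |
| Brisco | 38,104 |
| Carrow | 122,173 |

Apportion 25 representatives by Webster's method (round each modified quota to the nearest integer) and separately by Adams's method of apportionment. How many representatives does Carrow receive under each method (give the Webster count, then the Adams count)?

18 and 17

Webster: Arden 2, Brisco 5, Carrow 18.
Adams: Arden 3, Brisco 5, Carrow 17.
Carrow gets 18 under Webster and 17 under Adams.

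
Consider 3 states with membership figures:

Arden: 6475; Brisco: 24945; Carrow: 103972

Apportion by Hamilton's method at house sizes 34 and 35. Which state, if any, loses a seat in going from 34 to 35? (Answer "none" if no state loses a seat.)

none

At 34 seats: Arden 2, Brisco 6, Carrow 26.
At 35 seats: Arden 2, Brisco 6, Carrow 27.
No state's allocation decreased.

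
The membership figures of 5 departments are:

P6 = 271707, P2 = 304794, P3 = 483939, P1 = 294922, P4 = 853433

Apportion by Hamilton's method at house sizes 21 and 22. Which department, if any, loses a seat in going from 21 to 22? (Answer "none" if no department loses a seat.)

At 21 seats: P6 2, P2 3, P3 5, P1 3, P4 8.
At 22 seats: P6 3, P2 3, P3 5, P1 3, P4 8.
No department's allocation decreased.

none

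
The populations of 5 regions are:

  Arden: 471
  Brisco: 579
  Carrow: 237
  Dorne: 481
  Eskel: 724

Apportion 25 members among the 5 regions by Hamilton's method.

The standard divisor is 2492/25 ≈ 99.68.
Standard quotas: Arden 4.725, Brisco 5.809, Carrow 2.378, Dorne 4.825, Eskel 7.263.
Lower quotas: Arden 4, Brisco 5, Carrow 2, Dorne 4, Eskel 7 (sum 22, leaving 3 seats).
Remainders in descending order: Dorne 0.825, Brisco 0.809, Arden 0.725, Carrow 0.378, Eskel 0.263.
Largest remainders: Dorne, Brisco, Arden receive the extra seats.

Arden 5; Brisco 6; Carrow 2; Dorne 5; Eskel 7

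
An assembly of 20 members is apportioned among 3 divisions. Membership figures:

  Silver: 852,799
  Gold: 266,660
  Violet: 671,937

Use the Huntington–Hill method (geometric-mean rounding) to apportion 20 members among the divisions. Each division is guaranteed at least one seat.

Silver=10; Gold=3; Violet=7

With divisor 89842: modified quotas Silver 9.492, Gold 2.968, Violet 7.479.
Geometric-mean thresholds: Silver √(9·10)=9.487, Gold √(2·3)=2.449, Violet √(7·8)=7.483.
Each quota rounded against its threshold gives Silver 10, Gold 3, Violet 7 (total 20).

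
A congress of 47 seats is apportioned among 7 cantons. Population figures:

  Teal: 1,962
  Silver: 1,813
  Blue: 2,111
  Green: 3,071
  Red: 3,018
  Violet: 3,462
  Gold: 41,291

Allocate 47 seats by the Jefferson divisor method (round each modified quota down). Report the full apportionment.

Teal 1, Silver 1, Blue 1, Green 2, Red 2, Violet 3, Gold 37

Standard divisor 56728/47 ≈ 1206.979; standard quotas: Teal 1.626, Silver 1.502, Blue 1.749, Green 2.544, Red 2.500, Violet 2.868, Gold 34.210.
Rounding down gives 1, 1, 1, 2, 2, 2, 34 = 43 seats, so the divisor must be adjusted.
With modified divisor 1100: modified quotas Teal 1.784, Silver 1.648, Blue 1.919, Green 2.792, Red 2.744, Violet 3.147, Gold 37.537.
Rounding down: Teal 1, Silver 1, Blue 1, Green 2, Red 2, Violet 3, Gold 37 (total 47).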